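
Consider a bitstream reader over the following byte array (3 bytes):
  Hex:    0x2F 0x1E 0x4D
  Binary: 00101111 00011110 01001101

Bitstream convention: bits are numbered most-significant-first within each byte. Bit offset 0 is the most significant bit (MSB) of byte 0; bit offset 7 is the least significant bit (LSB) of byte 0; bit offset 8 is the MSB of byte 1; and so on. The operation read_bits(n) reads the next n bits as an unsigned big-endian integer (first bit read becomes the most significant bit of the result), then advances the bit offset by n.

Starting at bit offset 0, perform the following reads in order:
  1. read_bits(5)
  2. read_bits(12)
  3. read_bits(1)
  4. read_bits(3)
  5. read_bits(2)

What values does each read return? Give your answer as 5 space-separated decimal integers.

Answer: 5 3644 1 1 2

Derivation:
Read 1: bits[0:5] width=5 -> value=5 (bin 00101); offset now 5 = byte 0 bit 5; 19 bits remain
Read 2: bits[5:17] width=12 -> value=3644 (bin 111000111100); offset now 17 = byte 2 bit 1; 7 bits remain
Read 3: bits[17:18] width=1 -> value=1 (bin 1); offset now 18 = byte 2 bit 2; 6 bits remain
Read 4: bits[18:21] width=3 -> value=1 (bin 001); offset now 21 = byte 2 bit 5; 3 bits remain
Read 5: bits[21:23] width=2 -> value=2 (bin 10); offset now 23 = byte 2 bit 7; 1 bits remain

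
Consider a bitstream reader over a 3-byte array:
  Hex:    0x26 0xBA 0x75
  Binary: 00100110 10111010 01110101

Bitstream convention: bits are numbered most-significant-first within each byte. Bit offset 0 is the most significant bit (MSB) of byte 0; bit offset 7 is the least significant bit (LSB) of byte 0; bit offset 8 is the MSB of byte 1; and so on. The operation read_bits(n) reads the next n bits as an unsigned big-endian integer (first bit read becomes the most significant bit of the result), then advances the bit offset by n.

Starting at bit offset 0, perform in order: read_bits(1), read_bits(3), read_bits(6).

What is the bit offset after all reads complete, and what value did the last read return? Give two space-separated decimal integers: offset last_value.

Read 1: bits[0:1] width=1 -> value=0 (bin 0); offset now 1 = byte 0 bit 1; 23 bits remain
Read 2: bits[1:4] width=3 -> value=2 (bin 010); offset now 4 = byte 0 bit 4; 20 bits remain
Read 3: bits[4:10] width=6 -> value=26 (bin 011010); offset now 10 = byte 1 bit 2; 14 bits remain

Answer: 10 26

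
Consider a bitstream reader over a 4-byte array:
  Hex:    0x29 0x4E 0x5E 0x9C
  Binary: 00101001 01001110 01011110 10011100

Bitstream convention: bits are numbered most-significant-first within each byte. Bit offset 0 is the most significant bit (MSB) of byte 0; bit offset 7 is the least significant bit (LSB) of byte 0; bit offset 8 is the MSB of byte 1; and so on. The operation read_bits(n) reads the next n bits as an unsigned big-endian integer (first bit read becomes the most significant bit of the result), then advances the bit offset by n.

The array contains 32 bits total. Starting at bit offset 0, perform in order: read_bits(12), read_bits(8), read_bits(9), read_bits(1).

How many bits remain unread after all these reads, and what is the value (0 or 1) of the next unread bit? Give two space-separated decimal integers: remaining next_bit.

Answer: 2 0

Derivation:
Read 1: bits[0:12] width=12 -> value=660 (bin 001010010100); offset now 12 = byte 1 bit 4; 20 bits remain
Read 2: bits[12:20] width=8 -> value=229 (bin 11100101); offset now 20 = byte 2 bit 4; 12 bits remain
Read 3: bits[20:29] width=9 -> value=467 (bin 111010011); offset now 29 = byte 3 bit 5; 3 bits remain
Read 4: bits[29:30] width=1 -> value=1 (bin 1); offset now 30 = byte 3 bit 6; 2 bits remain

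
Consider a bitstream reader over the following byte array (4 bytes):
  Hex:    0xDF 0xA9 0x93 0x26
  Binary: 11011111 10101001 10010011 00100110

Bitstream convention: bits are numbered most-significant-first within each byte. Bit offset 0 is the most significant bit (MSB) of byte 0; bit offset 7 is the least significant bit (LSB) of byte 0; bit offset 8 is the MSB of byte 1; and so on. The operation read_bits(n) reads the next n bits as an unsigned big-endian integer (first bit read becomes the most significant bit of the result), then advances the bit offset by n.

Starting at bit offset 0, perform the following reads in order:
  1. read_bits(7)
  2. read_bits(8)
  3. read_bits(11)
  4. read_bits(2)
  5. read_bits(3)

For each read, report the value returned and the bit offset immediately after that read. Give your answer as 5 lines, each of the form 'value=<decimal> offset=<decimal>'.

Answer: value=111 offset=7
value=212 offset=15
value=1612 offset=26
value=2 offset=28
value=3 offset=31

Derivation:
Read 1: bits[0:7] width=7 -> value=111 (bin 1101111); offset now 7 = byte 0 bit 7; 25 bits remain
Read 2: bits[7:15] width=8 -> value=212 (bin 11010100); offset now 15 = byte 1 bit 7; 17 bits remain
Read 3: bits[15:26] width=11 -> value=1612 (bin 11001001100); offset now 26 = byte 3 bit 2; 6 bits remain
Read 4: bits[26:28] width=2 -> value=2 (bin 10); offset now 28 = byte 3 bit 4; 4 bits remain
Read 5: bits[28:31] width=3 -> value=3 (bin 011); offset now 31 = byte 3 bit 7; 1 bits remain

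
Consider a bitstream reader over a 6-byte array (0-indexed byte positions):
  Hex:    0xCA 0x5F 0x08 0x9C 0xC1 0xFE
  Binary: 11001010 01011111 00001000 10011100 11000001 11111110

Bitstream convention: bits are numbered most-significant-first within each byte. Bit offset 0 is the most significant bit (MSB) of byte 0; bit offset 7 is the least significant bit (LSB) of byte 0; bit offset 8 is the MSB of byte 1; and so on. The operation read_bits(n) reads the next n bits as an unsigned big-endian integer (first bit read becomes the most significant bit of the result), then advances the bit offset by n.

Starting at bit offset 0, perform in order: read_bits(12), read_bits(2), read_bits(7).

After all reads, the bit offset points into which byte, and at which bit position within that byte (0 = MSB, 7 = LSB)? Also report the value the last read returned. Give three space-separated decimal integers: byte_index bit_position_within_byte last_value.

Answer: 2 5 97

Derivation:
Read 1: bits[0:12] width=12 -> value=3237 (bin 110010100101); offset now 12 = byte 1 bit 4; 36 bits remain
Read 2: bits[12:14] width=2 -> value=3 (bin 11); offset now 14 = byte 1 bit 6; 34 bits remain
Read 3: bits[14:21] width=7 -> value=97 (bin 1100001); offset now 21 = byte 2 bit 5; 27 bits remain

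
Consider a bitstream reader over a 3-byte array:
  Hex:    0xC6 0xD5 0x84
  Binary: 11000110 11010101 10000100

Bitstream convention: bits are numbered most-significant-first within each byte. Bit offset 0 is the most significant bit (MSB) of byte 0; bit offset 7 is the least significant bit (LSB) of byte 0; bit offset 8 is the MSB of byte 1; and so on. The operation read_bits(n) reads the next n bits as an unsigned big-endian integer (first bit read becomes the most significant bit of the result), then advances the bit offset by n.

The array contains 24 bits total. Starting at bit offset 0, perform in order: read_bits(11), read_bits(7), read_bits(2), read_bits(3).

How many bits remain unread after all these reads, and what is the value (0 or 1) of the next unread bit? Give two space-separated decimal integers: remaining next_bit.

Read 1: bits[0:11] width=11 -> value=1590 (bin 11000110110); offset now 11 = byte 1 bit 3; 13 bits remain
Read 2: bits[11:18] width=7 -> value=86 (bin 1010110); offset now 18 = byte 2 bit 2; 6 bits remain
Read 3: bits[18:20] width=2 -> value=0 (bin 00); offset now 20 = byte 2 bit 4; 4 bits remain
Read 4: bits[20:23] width=3 -> value=2 (bin 010); offset now 23 = byte 2 bit 7; 1 bits remain

Answer: 1 0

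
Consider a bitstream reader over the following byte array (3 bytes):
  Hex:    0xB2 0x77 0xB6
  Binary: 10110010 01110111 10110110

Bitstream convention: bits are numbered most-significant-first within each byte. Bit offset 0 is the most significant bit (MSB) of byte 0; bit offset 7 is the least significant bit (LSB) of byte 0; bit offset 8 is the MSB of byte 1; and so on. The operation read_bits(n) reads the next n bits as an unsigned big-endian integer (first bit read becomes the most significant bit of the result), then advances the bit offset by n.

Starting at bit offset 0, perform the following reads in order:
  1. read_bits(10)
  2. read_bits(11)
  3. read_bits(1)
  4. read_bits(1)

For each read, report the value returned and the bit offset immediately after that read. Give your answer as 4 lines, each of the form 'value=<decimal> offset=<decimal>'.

Read 1: bits[0:10] width=10 -> value=713 (bin 1011001001); offset now 10 = byte 1 bit 2; 14 bits remain
Read 2: bits[10:21] width=11 -> value=1782 (bin 11011110110); offset now 21 = byte 2 bit 5; 3 bits remain
Read 3: bits[21:22] width=1 -> value=1 (bin 1); offset now 22 = byte 2 bit 6; 2 bits remain
Read 4: bits[22:23] width=1 -> value=1 (bin 1); offset now 23 = byte 2 bit 7; 1 bits remain

Answer: value=713 offset=10
value=1782 offset=21
value=1 offset=22
value=1 offset=23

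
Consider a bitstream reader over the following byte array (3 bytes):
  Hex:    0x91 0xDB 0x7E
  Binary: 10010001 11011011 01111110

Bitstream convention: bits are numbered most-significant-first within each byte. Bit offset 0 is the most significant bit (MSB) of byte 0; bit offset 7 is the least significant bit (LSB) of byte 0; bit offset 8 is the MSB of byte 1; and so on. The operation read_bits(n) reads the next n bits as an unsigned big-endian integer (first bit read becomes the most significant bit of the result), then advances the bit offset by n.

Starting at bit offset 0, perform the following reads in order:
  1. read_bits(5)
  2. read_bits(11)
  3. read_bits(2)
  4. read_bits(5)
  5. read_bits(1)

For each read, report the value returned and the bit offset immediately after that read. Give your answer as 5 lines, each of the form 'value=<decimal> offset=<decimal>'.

Answer: value=18 offset=5
value=475 offset=16
value=1 offset=18
value=31 offset=23
value=0 offset=24

Derivation:
Read 1: bits[0:5] width=5 -> value=18 (bin 10010); offset now 5 = byte 0 bit 5; 19 bits remain
Read 2: bits[5:16] width=11 -> value=475 (bin 00111011011); offset now 16 = byte 2 bit 0; 8 bits remain
Read 3: bits[16:18] width=2 -> value=1 (bin 01); offset now 18 = byte 2 bit 2; 6 bits remain
Read 4: bits[18:23] width=5 -> value=31 (bin 11111); offset now 23 = byte 2 bit 7; 1 bits remain
Read 5: bits[23:24] width=1 -> value=0 (bin 0); offset now 24 = byte 3 bit 0; 0 bits remain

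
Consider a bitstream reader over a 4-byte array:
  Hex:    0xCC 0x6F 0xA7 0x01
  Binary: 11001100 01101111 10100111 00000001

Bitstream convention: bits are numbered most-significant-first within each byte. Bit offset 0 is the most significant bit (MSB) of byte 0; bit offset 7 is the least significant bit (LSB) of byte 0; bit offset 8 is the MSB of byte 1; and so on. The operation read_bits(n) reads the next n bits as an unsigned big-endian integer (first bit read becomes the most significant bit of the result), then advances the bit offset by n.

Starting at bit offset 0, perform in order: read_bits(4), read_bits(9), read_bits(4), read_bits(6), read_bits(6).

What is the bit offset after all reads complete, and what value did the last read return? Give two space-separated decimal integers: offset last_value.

Read 1: bits[0:4] width=4 -> value=12 (bin 1100); offset now 4 = byte 0 bit 4; 28 bits remain
Read 2: bits[4:13] width=9 -> value=397 (bin 110001101); offset now 13 = byte 1 bit 5; 19 bits remain
Read 3: bits[13:17] width=4 -> value=15 (bin 1111); offset now 17 = byte 2 bit 1; 15 bits remain
Read 4: bits[17:23] width=6 -> value=19 (bin 010011); offset now 23 = byte 2 bit 7; 9 bits remain
Read 5: bits[23:29] width=6 -> value=32 (bin 100000); offset now 29 = byte 3 bit 5; 3 bits remain

Answer: 29 32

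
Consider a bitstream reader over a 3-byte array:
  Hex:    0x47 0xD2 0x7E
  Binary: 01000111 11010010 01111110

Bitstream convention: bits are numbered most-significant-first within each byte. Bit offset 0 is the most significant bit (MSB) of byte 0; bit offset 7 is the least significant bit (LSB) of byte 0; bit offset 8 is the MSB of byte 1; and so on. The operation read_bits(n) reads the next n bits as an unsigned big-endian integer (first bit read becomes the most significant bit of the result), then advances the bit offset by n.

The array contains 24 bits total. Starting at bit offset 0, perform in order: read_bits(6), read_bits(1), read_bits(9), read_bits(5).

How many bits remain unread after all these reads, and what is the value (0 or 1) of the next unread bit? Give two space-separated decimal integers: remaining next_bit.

Read 1: bits[0:6] width=6 -> value=17 (bin 010001); offset now 6 = byte 0 bit 6; 18 bits remain
Read 2: bits[6:7] width=1 -> value=1 (bin 1); offset now 7 = byte 0 bit 7; 17 bits remain
Read 3: bits[7:16] width=9 -> value=466 (bin 111010010); offset now 16 = byte 2 bit 0; 8 bits remain
Read 4: bits[16:21] width=5 -> value=15 (bin 01111); offset now 21 = byte 2 bit 5; 3 bits remain

Answer: 3 1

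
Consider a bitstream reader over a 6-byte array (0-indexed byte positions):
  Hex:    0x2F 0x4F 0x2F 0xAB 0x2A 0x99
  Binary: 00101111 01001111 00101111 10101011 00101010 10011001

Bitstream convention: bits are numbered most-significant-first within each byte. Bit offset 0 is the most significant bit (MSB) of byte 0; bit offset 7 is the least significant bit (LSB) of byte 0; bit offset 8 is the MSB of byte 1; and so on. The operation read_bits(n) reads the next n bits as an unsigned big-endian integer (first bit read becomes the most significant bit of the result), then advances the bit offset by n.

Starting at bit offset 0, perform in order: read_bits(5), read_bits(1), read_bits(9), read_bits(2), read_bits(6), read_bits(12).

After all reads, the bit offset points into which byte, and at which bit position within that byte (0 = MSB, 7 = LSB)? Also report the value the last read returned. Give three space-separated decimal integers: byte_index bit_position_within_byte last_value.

Answer: 4 3 3417

Derivation:
Read 1: bits[0:5] width=5 -> value=5 (bin 00101); offset now 5 = byte 0 bit 5; 43 bits remain
Read 2: bits[5:6] width=1 -> value=1 (bin 1); offset now 6 = byte 0 bit 6; 42 bits remain
Read 3: bits[6:15] width=9 -> value=423 (bin 110100111); offset now 15 = byte 1 bit 7; 33 bits remain
Read 4: bits[15:17] width=2 -> value=2 (bin 10); offset now 17 = byte 2 bit 1; 31 bits remain
Read 5: bits[17:23] width=6 -> value=23 (bin 010111); offset now 23 = byte 2 bit 7; 25 bits remain
Read 6: bits[23:35] width=12 -> value=3417 (bin 110101011001); offset now 35 = byte 4 bit 3; 13 bits remain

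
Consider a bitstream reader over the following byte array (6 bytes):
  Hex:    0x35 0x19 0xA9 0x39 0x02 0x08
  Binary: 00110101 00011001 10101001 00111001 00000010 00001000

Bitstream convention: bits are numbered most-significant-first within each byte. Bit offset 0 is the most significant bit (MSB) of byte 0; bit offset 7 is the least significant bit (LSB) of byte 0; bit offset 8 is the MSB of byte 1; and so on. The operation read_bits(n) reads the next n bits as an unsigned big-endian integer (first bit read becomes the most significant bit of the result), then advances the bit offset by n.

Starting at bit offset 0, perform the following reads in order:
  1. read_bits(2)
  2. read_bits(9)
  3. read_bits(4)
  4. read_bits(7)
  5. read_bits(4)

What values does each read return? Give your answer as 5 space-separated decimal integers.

Answer: 0 424 12 106 4

Derivation:
Read 1: bits[0:2] width=2 -> value=0 (bin 00); offset now 2 = byte 0 bit 2; 46 bits remain
Read 2: bits[2:11] width=9 -> value=424 (bin 110101000); offset now 11 = byte 1 bit 3; 37 bits remain
Read 3: bits[11:15] width=4 -> value=12 (bin 1100); offset now 15 = byte 1 bit 7; 33 bits remain
Read 4: bits[15:22] width=7 -> value=106 (bin 1101010); offset now 22 = byte 2 bit 6; 26 bits remain
Read 5: bits[22:26] width=4 -> value=4 (bin 0100); offset now 26 = byte 3 bit 2; 22 bits remain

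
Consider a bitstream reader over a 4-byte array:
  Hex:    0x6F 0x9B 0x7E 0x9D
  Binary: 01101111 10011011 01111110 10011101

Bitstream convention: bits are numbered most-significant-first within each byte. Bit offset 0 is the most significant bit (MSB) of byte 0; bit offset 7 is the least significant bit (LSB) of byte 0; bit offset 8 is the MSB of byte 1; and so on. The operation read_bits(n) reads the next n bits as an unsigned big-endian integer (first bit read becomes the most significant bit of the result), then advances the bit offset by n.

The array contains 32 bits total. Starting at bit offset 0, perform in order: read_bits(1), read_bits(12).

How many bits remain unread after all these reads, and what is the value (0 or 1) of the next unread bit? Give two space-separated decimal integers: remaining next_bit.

Read 1: bits[0:1] width=1 -> value=0 (bin 0); offset now 1 = byte 0 bit 1; 31 bits remain
Read 2: bits[1:13] width=12 -> value=3571 (bin 110111110011); offset now 13 = byte 1 bit 5; 19 bits remain

Answer: 19 0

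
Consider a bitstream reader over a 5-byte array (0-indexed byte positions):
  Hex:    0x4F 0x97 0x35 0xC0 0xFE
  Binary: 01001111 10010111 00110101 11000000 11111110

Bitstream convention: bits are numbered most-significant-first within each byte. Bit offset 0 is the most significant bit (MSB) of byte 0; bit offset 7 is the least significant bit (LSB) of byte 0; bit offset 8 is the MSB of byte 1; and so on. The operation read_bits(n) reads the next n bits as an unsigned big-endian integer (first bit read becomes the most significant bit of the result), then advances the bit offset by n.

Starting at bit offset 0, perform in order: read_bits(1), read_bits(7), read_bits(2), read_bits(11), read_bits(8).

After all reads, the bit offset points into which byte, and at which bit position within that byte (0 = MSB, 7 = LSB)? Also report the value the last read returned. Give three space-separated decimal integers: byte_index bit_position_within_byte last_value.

Answer: 3 5 184

Derivation:
Read 1: bits[0:1] width=1 -> value=0 (bin 0); offset now 1 = byte 0 bit 1; 39 bits remain
Read 2: bits[1:8] width=7 -> value=79 (bin 1001111); offset now 8 = byte 1 bit 0; 32 bits remain
Read 3: bits[8:10] width=2 -> value=2 (bin 10); offset now 10 = byte 1 bit 2; 30 bits remain
Read 4: bits[10:21] width=11 -> value=742 (bin 01011100110); offset now 21 = byte 2 bit 5; 19 bits remain
Read 5: bits[21:29] width=8 -> value=184 (bin 10111000); offset now 29 = byte 3 bit 5; 11 bits remain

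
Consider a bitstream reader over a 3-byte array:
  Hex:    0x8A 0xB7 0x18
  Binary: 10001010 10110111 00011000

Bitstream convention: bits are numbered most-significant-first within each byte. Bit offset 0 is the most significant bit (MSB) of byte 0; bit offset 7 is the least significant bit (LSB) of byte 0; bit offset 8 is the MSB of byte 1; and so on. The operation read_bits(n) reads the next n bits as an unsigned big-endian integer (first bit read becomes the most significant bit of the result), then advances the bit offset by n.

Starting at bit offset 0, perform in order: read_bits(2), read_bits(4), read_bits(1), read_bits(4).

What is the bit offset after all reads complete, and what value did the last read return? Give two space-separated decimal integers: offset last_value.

Read 1: bits[0:2] width=2 -> value=2 (bin 10); offset now 2 = byte 0 bit 2; 22 bits remain
Read 2: bits[2:6] width=4 -> value=2 (bin 0010); offset now 6 = byte 0 bit 6; 18 bits remain
Read 3: bits[6:7] width=1 -> value=1 (bin 1); offset now 7 = byte 0 bit 7; 17 bits remain
Read 4: bits[7:11] width=4 -> value=5 (bin 0101); offset now 11 = byte 1 bit 3; 13 bits remain

Answer: 11 5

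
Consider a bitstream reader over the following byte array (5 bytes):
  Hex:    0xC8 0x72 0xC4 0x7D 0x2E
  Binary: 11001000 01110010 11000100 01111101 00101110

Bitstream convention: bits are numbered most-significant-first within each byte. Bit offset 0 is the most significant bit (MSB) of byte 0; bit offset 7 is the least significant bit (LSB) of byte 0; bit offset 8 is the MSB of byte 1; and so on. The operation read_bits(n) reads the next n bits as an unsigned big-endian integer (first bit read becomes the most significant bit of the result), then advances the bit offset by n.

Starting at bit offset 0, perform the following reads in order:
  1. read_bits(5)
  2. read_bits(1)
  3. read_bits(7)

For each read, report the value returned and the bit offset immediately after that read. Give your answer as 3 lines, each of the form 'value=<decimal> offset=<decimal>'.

Read 1: bits[0:5] width=5 -> value=25 (bin 11001); offset now 5 = byte 0 bit 5; 35 bits remain
Read 2: bits[5:6] width=1 -> value=0 (bin 0); offset now 6 = byte 0 bit 6; 34 bits remain
Read 3: bits[6:13] width=7 -> value=14 (bin 0001110); offset now 13 = byte 1 bit 5; 27 bits remain

Answer: value=25 offset=5
value=0 offset=6
value=14 offset=13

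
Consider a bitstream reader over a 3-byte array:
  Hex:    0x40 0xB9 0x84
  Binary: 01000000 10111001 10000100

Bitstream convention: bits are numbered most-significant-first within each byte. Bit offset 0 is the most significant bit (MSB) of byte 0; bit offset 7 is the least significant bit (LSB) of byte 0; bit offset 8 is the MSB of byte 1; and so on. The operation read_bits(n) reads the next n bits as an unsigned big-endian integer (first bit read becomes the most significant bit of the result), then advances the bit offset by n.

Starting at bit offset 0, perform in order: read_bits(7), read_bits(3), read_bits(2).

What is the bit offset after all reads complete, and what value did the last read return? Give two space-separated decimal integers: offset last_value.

Read 1: bits[0:7] width=7 -> value=32 (bin 0100000); offset now 7 = byte 0 bit 7; 17 bits remain
Read 2: bits[7:10] width=3 -> value=2 (bin 010); offset now 10 = byte 1 bit 2; 14 bits remain
Read 3: bits[10:12] width=2 -> value=3 (bin 11); offset now 12 = byte 1 bit 4; 12 bits remain

Answer: 12 3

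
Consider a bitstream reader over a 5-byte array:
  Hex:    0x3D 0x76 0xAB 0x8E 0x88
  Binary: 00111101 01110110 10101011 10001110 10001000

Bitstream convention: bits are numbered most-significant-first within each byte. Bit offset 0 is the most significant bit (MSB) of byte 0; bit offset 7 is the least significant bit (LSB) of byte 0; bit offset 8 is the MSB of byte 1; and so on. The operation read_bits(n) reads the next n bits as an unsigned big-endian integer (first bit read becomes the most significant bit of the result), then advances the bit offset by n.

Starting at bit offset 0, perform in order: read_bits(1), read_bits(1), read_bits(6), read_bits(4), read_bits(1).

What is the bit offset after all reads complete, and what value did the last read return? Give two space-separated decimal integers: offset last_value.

Read 1: bits[0:1] width=1 -> value=0 (bin 0); offset now 1 = byte 0 bit 1; 39 bits remain
Read 2: bits[1:2] width=1 -> value=0 (bin 0); offset now 2 = byte 0 bit 2; 38 bits remain
Read 3: bits[2:8] width=6 -> value=61 (bin 111101); offset now 8 = byte 1 bit 0; 32 bits remain
Read 4: bits[8:12] width=4 -> value=7 (bin 0111); offset now 12 = byte 1 bit 4; 28 bits remain
Read 5: bits[12:13] width=1 -> value=0 (bin 0); offset now 13 = byte 1 bit 5; 27 bits remain

Answer: 13 0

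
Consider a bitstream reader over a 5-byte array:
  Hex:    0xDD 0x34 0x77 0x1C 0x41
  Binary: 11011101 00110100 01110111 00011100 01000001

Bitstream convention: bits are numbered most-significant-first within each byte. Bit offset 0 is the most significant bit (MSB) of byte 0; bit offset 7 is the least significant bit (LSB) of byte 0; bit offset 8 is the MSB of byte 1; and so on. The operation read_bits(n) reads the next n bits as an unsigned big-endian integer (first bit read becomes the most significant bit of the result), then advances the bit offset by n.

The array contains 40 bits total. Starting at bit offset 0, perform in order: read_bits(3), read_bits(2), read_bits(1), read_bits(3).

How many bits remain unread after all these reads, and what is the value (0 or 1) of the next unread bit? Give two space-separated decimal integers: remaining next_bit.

Read 1: bits[0:3] width=3 -> value=6 (bin 110); offset now 3 = byte 0 bit 3; 37 bits remain
Read 2: bits[3:5] width=2 -> value=3 (bin 11); offset now 5 = byte 0 bit 5; 35 bits remain
Read 3: bits[5:6] width=1 -> value=1 (bin 1); offset now 6 = byte 0 bit 6; 34 bits remain
Read 4: bits[6:9] width=3 -> value=2 (bin 010); offset now 9 = byte 1 bit 1; 31 bits remain

Answer: 31 0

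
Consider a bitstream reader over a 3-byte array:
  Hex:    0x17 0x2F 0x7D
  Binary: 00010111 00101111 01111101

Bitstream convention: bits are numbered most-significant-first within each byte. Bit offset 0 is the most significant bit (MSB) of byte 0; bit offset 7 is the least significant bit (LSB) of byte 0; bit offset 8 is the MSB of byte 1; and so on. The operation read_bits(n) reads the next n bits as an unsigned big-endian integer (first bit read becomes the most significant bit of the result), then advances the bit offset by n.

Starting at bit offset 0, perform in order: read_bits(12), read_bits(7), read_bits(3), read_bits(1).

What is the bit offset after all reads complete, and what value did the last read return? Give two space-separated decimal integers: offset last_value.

Read 1: bits[0:12] width=12 -> value=370 (bin 000101110010); offset now 12 = byte 1 bit 4; 12 bits remain
Read 2: bits[12:19] width=7 -> value=123 (bin 1111011); offset now 19 = byte 2 bit 3; 5 bits remain
Read 3: bits[19:22] width=3 -> value=7 (bin 111); offset now 22 = byte 2 bit 6; 2 bits remain
Read 4: bits[22:23] width=1 -> value=0 (bin 0); offset now 23 = byte 2 bit 7; 1 bits remain

Answer: 23 0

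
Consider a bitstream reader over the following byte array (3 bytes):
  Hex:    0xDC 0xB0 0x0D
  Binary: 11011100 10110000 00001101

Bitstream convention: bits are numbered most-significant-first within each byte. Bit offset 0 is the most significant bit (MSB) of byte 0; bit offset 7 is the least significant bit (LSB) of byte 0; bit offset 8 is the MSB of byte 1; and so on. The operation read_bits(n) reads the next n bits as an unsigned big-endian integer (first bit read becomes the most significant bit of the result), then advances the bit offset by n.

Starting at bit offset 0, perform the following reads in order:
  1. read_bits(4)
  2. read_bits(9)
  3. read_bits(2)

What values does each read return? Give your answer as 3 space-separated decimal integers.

Answer: 13 406 0

Derivation:
Read 1: bits[0:4] width=4 -> value=13 (bin 1101); offset now 4 = byte 0 bit 4; 20 bits remain
Read 2: bits[4:13] width=9 -> value=406 (bin 110010110); offset now 13 = byte 1 bit 5; 11 bits remain
Read 3: bits[13:15] width=2 -> value=0 (bin 00); offset now 15 = byte 1 bit 7; 9 bits remain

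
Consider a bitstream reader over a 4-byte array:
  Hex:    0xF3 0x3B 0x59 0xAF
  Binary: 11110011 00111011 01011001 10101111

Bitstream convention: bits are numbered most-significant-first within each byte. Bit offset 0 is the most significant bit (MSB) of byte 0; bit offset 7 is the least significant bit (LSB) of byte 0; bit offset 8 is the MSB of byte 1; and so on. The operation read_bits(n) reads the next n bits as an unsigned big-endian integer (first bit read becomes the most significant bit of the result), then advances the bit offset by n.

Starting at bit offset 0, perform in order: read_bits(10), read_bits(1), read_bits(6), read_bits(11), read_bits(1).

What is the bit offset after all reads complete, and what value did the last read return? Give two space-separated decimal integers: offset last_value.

Read 1: bits[0:10] width=10 -> value=972 (bin 1111001100); offset now 10 = byte 1 bit 2; 22 bits remain
Read 2: bits[10:11] width=1 -> value=1 (bin 1); offset now 11 = byte 1 bit 3; 21 bits remain
Read 3: bits[11:17] width=6 -> value=54 (bin 110110); offset now 17 = byte 2 bit 1; 15 bits remain
Read 4: bits[17:28] width=11 -> value=1434 (bin 10110011010); offset now 28 = byte 3 bit 4; 4 bits remain
Read 5: bits[28:29] width=1 -> value=1 (bin 1); offset now 29 = byte 3 bit 5; 3 bits remain

Answer: 29 1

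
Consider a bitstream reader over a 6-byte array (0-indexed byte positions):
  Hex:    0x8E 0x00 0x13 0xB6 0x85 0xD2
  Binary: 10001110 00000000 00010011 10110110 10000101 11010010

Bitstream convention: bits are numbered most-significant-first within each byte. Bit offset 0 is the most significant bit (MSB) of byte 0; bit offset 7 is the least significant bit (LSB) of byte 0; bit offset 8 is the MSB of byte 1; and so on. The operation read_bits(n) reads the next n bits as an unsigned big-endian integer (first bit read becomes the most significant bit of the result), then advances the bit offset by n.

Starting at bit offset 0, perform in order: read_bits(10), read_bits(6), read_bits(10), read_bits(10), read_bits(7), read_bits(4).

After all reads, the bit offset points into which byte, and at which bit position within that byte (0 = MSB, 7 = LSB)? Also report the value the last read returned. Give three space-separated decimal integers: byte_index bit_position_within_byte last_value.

Answer: 5 7 9

Derivation:
Read 1: bits[0:10] width=10 -> value=568 (bin 1000111000); offset now 10 = byte 1 bit 2; 38 bits remain
Read 2: bits[10:16] width=6 -> value=0 (bin 000000); offset now 16 = byte 2 bit 0; 32 bits remain
Read 3: bits[16:26] width=10 -> value=78 (bin 0001001110); offset now 26 = byte 3 bit 2; 22 bits remain
Read 4: bits[26:36] width=10 -> value=872 (bin 1101101000); offset now 36 = byte 4 bit 4; 12 bits remain
Read 5: bits[36:43] width=7 -> value=46 (bin 0101110); offset now 43 = byte 5 bit 3; 5 bits remain
Read 6: bits[43:47] width=4 -> value=9 (bin 1001); offset now 47 = byte 5 bit 7; 1 bits remain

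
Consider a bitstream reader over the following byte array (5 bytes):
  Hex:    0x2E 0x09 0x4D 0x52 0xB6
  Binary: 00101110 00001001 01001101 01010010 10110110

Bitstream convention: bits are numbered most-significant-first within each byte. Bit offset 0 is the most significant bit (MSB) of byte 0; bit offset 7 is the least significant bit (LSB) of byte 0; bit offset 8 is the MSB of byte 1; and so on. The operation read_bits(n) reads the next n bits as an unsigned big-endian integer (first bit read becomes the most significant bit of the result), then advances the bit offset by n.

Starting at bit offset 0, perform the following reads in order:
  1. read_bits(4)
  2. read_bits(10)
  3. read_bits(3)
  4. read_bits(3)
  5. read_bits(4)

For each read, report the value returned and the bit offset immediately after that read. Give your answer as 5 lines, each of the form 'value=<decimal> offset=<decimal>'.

Answer: value=2 offset=4
value=898 offset=14
value=2 offset=17
value=4 offset=20
value=13 offset=24

Derivation:
Read 1: bits[0:4] width=4 -> value=2 (bin 0010); offset now 4 = byte 0 bit 4; 36 bits remain
Read 2: bits[4:14] width=10 -> value=898 (bin 1110000010); offset now 14 = byte 1 bit 6; 26 bits remain
Read 3: bits[14:17] width=3 -> value=2 (bin 010); offset now 17 = byte 2 bit 1; 23 bits remain
Read 4: bits[17:20] width=3 -> value=4 (bin 100); offset now 20 = byte 2 bit 4; 20 bits remain
Read 5: bits[20:24] width=4 -> value=13 (bin 1101); offset now 24 = byte 3 bit 0; 16 bits remain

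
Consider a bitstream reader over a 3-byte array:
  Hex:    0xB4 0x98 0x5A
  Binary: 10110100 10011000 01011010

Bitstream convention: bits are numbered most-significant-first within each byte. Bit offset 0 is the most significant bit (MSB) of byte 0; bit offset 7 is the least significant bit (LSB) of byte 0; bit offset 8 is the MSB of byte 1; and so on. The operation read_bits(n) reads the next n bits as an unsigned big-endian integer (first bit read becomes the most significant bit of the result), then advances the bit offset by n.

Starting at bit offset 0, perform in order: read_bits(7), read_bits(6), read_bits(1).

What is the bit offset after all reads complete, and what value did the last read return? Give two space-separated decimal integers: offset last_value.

Answer: 14 0

Derivation:
Read 1: bits[0:7] width=7 -> value=90 (bin 1011010); offset now 7 = byte 0 bit 7; 17 bits remain
Read 2: bits[7:13] width=6 -> value=19 (bin 010011); offset now 13 = byte 1 bit 5; 11 bits remain
Read 3: bits[13:14] width=1 -> value=0 (bin 0); offset now 14 = byte 1 bit 6; 10 bits remain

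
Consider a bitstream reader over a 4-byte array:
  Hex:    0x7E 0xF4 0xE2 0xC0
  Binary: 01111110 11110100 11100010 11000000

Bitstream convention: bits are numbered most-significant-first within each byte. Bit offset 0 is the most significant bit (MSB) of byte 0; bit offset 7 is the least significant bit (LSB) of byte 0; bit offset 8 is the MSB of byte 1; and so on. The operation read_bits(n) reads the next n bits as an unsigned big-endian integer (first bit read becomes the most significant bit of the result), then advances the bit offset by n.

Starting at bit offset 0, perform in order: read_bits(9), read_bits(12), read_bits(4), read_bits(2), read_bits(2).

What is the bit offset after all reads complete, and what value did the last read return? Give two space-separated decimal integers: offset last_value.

Answer: 29 0

Derivation:
Read 1: bits[0:9] width=9 -> value=253 (bin 011111101); offset now 9 = byte 1 bit 1; 23 bits remain
Read 2: bits[9:21] width=12 -> value=3740 (bin 111010011100); offset now 21 = byte 2 bit 5; 11 bits remain
Read 3: bits[21:25] width=4 -> value=5 (bin 0101); offset now 25 = byte 3 bit 1; 7 bits remain
Read 4: bits[25:27] width=2 -> value=2 (bin 10); offset now 27 = byte 3 bit 3; 5 bits remain
Read 5: bits[27:29] width=2 -> value=0 (bin 00); offset now 29 = byte 3 bit 5; 3 bits remain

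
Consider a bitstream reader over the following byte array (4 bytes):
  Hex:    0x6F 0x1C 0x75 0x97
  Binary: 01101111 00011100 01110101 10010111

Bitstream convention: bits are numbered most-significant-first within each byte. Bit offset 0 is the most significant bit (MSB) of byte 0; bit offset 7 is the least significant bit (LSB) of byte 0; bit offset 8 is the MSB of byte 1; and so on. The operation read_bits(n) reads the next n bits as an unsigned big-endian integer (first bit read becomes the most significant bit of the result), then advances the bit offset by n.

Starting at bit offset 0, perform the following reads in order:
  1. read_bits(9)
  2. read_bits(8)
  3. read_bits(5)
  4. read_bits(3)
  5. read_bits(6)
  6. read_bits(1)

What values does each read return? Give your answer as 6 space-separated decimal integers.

Read 1: bits[0:9] width=9 -> value=222 (bin 011011110); offset now 9 = byte 1 bit 1; 23 bits remain
Read 2: bits[9:17] width=8 -> value=56 (bin 00111000); offset now 17 = byte 2 bit 1; 15 bits remain
Read 3: bits[17:22] width=5 -> value=29 (bin 11101); offset now 22 = byte 2 bit 6; 10 bits remain
Read 4: bits[22:25] width=3 -> value=3 (bin 011); offset now 25 = byte 3 bit 1; 7 bits remain
Read 5: bits[25:31] width=6 -> value=11 (bin 001011); offset now 31 = byte 3 bit 7; 1 bits remain
Read 6: bits[31:32] width=1 -> value=1 (bin 1); offset now 32 = byte 4 bit 0; 0 bits remain

Answer: 222 56 29 3 11 1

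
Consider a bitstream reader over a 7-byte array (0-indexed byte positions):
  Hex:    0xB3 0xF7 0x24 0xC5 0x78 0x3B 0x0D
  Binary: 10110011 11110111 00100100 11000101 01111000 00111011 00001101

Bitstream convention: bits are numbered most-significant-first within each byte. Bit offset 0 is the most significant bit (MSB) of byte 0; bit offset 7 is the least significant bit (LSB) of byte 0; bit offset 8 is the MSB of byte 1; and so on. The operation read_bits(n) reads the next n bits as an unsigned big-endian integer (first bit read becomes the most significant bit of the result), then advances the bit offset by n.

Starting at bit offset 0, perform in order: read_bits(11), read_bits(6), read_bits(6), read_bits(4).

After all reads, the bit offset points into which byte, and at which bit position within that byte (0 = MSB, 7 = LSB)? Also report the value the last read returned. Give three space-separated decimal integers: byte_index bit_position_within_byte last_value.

Answer: 3 3 6

Derivation:
Read 1: bits[0:11] width=11 -> value=1439 (bin 10110011111); offset now 11 = byte 1 bit 3; 45 bits remain
Read 2: bits[11:17] width=6 -> value=46 (bin 101110); offset now 17 = byte 2 bit 1; 39 bits remain
Read 3: bits[17:23] width=6 -> value=18 (bin 010010); offset now 23 = byte 2 bit 7; 33 bits remain
Read 4: bits[23:27] width=4 -> value=6 (bin 0110); offset now 27 = byte 3 bit 3; 29 bits remain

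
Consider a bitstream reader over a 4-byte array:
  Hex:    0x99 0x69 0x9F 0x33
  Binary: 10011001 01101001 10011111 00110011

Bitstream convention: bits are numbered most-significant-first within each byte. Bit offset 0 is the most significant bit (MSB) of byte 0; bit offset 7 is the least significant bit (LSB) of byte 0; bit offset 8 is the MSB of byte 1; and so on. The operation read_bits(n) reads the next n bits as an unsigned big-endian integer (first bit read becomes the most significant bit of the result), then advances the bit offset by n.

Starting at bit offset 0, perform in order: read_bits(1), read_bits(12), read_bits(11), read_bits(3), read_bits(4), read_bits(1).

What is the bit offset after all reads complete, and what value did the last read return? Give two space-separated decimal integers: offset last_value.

Answer: 32 1

Derivation:
Read 1: bits[0:1] width=1 -> value=1 (bin 1); offset now 1 = byte 0 bit 1; 31 bits remain
Read 2: bits[1:13] width=12 -> value=813 (bin 001100101101); offset now 13 = byte 1 bit 5; 19 bits remain
Read 3: bits[13:24] width=11 -> value=415 (bin 00110011111); offset now 24 = byte 3 bit 0; 8 bits remain
Read 4: bits[24:27] width=3 -> value=1 (bin 001); offset now 27 = byte 3 bit 3; 5 bits remain
Read 5: bits[27:31] width=4 -> value=9 (bin 1001); offset now 31 = byte 3 bit 7; 1 bits remain
Read 6: bits[31:32] width=1 -> value=1 (bin 1); offset now 32 = byte 4 bit 0; 0 bits remain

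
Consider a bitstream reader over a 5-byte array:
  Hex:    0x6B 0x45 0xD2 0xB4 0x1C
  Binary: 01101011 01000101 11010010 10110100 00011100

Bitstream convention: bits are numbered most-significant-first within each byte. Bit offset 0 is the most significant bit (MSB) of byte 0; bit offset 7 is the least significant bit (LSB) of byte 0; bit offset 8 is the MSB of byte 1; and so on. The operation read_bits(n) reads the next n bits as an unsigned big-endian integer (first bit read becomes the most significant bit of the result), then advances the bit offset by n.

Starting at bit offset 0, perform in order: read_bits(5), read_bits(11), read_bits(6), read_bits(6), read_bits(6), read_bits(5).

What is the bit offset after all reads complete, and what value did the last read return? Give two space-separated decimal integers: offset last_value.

Read 1: bits[0:5] width=5 -> value=13 (bin 01101); offset now 5 = byte 0 bit 5; 35 bits remain
Read 2: bits[5:16] width=11 -> value=837 (bin 01101000101); offset now 16 = byte 2 bit 0; 24 bits remain
Read 3: bits[16:22] width=6 -> value=52 (bin 110100); offset now 22 = byte 2 bit 6; 18 bits remain
Read 4: bits[22:28] width=6 -> value=43 (bin 101011); offset now 28 = byte 3 bit 4; 12 bits remain
Read 5: bits[28:34] width=6 -> value=16 (bin 010000); offset now 34 = byte 4 bit 2; 6 bits remain
Read 6: bits[34:39] width=5 -> value=14 (bin 01110); offset now 39 = byte 4 bit 7; 1 bits remain

Answer: 39 14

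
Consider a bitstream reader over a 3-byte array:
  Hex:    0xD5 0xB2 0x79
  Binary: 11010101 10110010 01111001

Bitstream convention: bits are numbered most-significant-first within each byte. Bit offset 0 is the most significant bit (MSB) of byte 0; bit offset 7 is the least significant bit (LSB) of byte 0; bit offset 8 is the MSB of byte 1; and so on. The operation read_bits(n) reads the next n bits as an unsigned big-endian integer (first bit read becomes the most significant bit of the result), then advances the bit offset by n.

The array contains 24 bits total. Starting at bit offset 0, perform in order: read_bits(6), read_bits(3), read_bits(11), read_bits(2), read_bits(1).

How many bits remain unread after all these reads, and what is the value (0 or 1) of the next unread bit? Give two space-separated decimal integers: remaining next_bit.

Read 1: bits[0:6] width=6 -> value=53 (bin 110101); offset now 6 = byte 0 bit 6; 18 bits remain
Read 2: bits[6:9] width=3 -> value=3 (bin 011); offset now 9 = byte 1 bit 1; 15 bits remain
Read 3: bits[9:20] width=11 -> value=807 (bin 01100100111); offset now 20 = byte 2 bit 4; 4 bits remain
Read 4: bits[20:22] width=2 -> value=2 (bin 10); offset now 22 = byte 2 bit 6; 2 bits remain
Read 5: bits[22:23] width=1 -> value=0 (bin 0); offset now 23 = byte 2 bit 7; 1 bits remain

Answer: 1 1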